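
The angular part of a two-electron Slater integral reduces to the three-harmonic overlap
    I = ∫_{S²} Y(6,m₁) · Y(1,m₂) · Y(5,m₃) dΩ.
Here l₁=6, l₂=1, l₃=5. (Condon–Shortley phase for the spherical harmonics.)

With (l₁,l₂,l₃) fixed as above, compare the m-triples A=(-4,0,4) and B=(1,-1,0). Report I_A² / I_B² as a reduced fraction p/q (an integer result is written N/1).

20/21

Same 6,1,5: normalisation and zero-m 3j drop out of the ratio.
A: Δ: 2! 10! 0! / 13! → 1/858; sum: t=1:−1/362880 = -1/362880; 3j²(6 1 5; -4 0 4) = Δ·Π!·Σ² = 10/429  (sign +1)
B: Δ: 2! 10! 0! / 13! → 1/858; sum: t=0:+1/28800 = 1/28800; 3j²(6 1 5; 1 -1 0) = Δ·Π!·Σ² = 7/286  (sign -1)
I_A²/I_B² = (10/429)/(7/286) = 20/21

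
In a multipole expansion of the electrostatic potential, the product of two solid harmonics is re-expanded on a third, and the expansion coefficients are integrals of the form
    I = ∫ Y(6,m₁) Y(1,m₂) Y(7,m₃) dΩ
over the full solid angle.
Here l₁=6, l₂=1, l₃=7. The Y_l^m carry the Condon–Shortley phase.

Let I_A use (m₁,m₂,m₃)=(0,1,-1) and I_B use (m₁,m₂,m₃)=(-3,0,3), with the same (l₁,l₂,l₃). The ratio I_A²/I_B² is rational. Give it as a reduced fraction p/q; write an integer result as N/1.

l's match ⇒ only the (l;m) 3-j factors differ between A and B.
A: triangle coeff Δ(6,1,7) = 1/1365; Σ_t [0,0]: t=0:+1/1036800 = 1/1036800; (3j)²=4/195 [(6 1 7; 0 1 -1)], sign=+1
B: triangle coeff Δ(6,1,7) = 1/1365; Σ_t [0,0]: t=0:+1/2177280 = 1/2177280; (3j)²=8/273 [(6 1 7; -3 0 3)], sign=+1
I_A²/I_B² = (4/195)/(8/273) = 7/10

7/10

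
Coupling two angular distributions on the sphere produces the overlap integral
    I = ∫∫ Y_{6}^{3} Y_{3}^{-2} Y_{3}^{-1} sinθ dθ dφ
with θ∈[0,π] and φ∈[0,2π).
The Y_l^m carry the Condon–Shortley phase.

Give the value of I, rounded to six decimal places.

-0.230476

m-sum 0 ✓  L=12 even ✓  3≤3≤9 ✓
Π(2lᵢ+1) = 13×7×7 = 637
triangle coeff Δ(6,3,3) = 1/12012
Σ_t [3,3]: t=3:−1/1296 = -1/1296
(3j)²=100/3003 [(6 3 3; 0 0 0)], sign=+1
Σ_t [1,1]: t=1:−1/5760 = -1/5760
(3j)²=9/286 [(6 3 3; 3 -2 -1)], sign=-1
⇒ 4πI² = 1050/1573
I = (-1)√(1050/1573/(4π)) = -0.23047581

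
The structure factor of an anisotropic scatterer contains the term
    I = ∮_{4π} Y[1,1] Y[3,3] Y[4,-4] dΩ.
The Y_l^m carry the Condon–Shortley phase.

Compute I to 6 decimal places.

m-sum 0 ✓  L=8 even ✓  2≤4≤4 ✓
Π(2lᵢ+1) = 3×7×9 = 189
triangle coeff Δ(1,3,4) = 1/252
Σ_t [0,0]: t=0:+1/36 = 1/36
(3j)²=4/63 [(1 3 4; 0 0 0)], sign=+1
Σ_t [0,0]: t=0:+1/1440 = 1/1440
(3j)²=1/9 [(1 3 4; 1 3 -4)], sign=+1
⇒ 4πI² = 4/3
I = (+1)√(4/3/(4π)) = 0.32573501

0.325735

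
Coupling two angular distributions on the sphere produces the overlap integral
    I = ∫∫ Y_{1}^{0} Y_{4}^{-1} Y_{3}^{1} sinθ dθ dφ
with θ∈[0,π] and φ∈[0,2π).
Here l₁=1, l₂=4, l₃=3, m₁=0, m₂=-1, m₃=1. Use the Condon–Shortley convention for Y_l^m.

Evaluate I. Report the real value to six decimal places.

-0.238414

m-sum 0 ✓  L=8 even ✓  3≤3≤5 ✓
Π(2lᵢ+1) = 3×9×7 = 189
triangle coeff Δ(1,4,3) = 1/252
Σ_t [1,1]: t=1:−1/36 = -1/36
(3j)²=4/63 [(1 4 3; 0 0 0)], sign=+1
Σ_t [1,1]: t=1:−1/48 = -1/48
(3j)²=5/84 [(1 4 3; 0 -1 1)], sign=-1
⇒ 4πI² = 5/7
I = (-1)√(5/7/(4π)) = -0.23841361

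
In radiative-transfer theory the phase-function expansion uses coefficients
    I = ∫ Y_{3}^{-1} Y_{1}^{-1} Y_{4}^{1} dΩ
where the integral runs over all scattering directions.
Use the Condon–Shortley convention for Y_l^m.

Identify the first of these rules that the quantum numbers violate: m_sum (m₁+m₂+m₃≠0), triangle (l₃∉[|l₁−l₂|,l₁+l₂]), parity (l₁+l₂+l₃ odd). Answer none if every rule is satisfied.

Σmᵢ = -1  ✗
l₃∈[|l₁−l₂|,l₁+l₂]=[2,4], have l₃=4
Σlᵢ = 8 ⇒ even

m_sum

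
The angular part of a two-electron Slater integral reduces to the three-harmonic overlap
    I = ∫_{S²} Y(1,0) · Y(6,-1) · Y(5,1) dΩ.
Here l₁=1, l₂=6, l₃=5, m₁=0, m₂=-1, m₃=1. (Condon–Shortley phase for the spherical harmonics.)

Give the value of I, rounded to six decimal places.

-0.241725

Rules hold: Σm=0, L=12 even, 5≤5≤7.
N = 3·13·11 = 429
Δ = 2!·0!·10!/13! = 1/858
Racah Σ t=1..1: t=1:−1/14400 = -1/14400
⇒ 3j(1 6 5; 0 0 0)² = 6/143, sgn +1
Racah Σ t=1..1: t=1:−1/17280 = -1/17280
⇒ 3j(1 6 5; 0 -1 1)² = 35/858, sgn -1
4πI² = N·(3j₀)²·(3jₘ)² = 105/143
I = -1·√(0.734266/4π) = -0.24172507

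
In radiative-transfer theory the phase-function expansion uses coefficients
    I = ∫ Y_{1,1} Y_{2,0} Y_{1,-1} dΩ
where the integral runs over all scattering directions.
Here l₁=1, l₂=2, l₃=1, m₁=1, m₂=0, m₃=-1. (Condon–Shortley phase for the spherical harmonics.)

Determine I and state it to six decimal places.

0.126157

m-sum 0 ✓  L=4 even ✓  1≤1≤3 ✓
Π(2lᵢ+1) = 3×5×3 = 45
triangle coeff Δ(1,2,1) = 1/30
Σ_t [1,1]: t=1:−1/1 = -1/1
(3j)²=2/15 [(1 2 1; 0 0 0)], sign=+1
Σ_t [0,0]: t=0:+1/4 = 1/4
(3j)²=1/30 [(1 2 1; 1 0 -1)], sign=+1
⇒ 4πI² = 1/5
I = (+1)√(1/5/(4π)) = 0.12615663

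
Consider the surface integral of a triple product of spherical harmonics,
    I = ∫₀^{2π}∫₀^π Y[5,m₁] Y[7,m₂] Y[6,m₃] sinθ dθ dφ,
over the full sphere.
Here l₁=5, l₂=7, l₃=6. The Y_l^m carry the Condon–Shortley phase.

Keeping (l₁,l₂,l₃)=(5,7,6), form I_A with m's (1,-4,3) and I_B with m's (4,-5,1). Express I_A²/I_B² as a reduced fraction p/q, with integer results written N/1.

27/4480

Same 5,7,6: normalisation and zero-m 3j drop out of the ratio.
A: Δ: 6! 4! 8! / 19! → 1/174594420; sum: t=0:+1/12441600 t=1:−1/1036800 t=2:+1/967680 t=3:−1/8709120 = 1/29030400; 3j²(5 7 6; 1 -4 3) = Δ·Π!·Σ² = 9/146965  (sign -1)
B: Δ: 6! 4! 8! / 19! → 1/174594420; sum: t=0:+1/6220800 t=1:−1/14515200 = 1/10886400; 3j²(5 7 6; 4 -5 1) = Δ·Π!·Σ² = 128/12597  (sign -1)
I_A²/I_B² = (9/146965)/(128/12597) = 27/4480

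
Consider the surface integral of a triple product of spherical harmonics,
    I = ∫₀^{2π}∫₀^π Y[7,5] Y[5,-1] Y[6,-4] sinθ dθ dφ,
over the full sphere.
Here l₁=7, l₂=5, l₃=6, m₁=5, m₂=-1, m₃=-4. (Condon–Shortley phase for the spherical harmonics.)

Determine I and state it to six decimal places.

m-sum 0 ✓  L=18 even ✓  2≤6≤12 ✓
Π(2lᵢ+1) = 15×11×13 = 2145
triangle coeff Δ(7,5,6) = 1/174594420
Σ_t [1,5]: t=1:−1/4147200 t=2:+1/207360 t=3:−1/82944 t=4:+1/207360 t=5:−1/4147200 = -1/345600
(3j)²=420/46189 [(7 5 6; 0 0 0)], sign=-1
Σ_t [0,2]: t=0:+1/24883200 t=1:−1/3628800 t=2:+1/7741440 = -37/348364800
(3j)²=1369/176358 [(7 5 6; 5 -1 -4)], sign=-1
⇒ 4πI² = 205350/1356277
I = (+1)√(205350/1356277/(4π)) = 0.10976610

0.109766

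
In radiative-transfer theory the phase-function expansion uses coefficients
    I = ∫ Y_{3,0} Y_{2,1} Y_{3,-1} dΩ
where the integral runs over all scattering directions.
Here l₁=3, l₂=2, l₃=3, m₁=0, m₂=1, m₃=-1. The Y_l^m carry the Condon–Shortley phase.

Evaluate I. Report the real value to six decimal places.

-0.059471

m-sum 0 ✓  L=8 even ✓  1≤3≤5 ✓
Π(2lᵢ+1) = 7×5×7 = 245
triangle coeff Δ(3,2,3) = 1/3780
Σ_t [0,2]: t=0:+1/24 t=1:−1/4 t=2:+1/24 = -1/6
(3j)²=4/105 [(3 2 3; 0 0 0)], sign=+1
Σ_t [1,2]: t=1:−1/8 t=2:+1/12 = -1/24
(3j)²=1/210 [(3 2 3; 0 1 -1)], sign=-1
⇒ 4πI² = 2/45
I = (-1)√(2/45/(4π)) = -0.05947080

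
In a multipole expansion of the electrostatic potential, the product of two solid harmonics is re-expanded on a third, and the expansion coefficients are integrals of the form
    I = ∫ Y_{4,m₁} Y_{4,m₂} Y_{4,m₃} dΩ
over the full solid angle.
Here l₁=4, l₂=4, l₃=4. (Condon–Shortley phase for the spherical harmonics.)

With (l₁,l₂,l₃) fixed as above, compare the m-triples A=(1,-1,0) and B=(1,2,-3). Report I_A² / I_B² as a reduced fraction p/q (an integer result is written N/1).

81/70

l's match ⇒ only the (l;m) 3-j factors differ between A and B.
A: triangle coeff Δ(4,4,4) = 1/450450; Σ_t [0,3]: t=0:+1/864 t=1:−1/96 t=2:+1/144 t=3:−1/3456 = -1/384; (3j)²=9/2002 [(4 4 4; 1 -1 0)], sign=-1
B: triangle coeff Δ(4,4,4) = 1/450450; Σ_t [2,3]: t=2:+1/576 t=3:−1/864 = 1/1728; (3j)²=5/1287 [(4 4 4; 1 2 -3)], sign=-1
I_A²/I_B² = (9/2002)/(5/1287) = 81/70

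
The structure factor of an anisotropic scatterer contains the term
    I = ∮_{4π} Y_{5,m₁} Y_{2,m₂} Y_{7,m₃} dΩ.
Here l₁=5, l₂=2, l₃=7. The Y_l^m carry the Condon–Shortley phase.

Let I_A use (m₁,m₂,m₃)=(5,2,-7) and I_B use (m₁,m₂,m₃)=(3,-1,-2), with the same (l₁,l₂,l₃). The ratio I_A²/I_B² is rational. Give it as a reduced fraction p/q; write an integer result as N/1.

1001/90

Same 5,2,7: normalisation and zero-m 3j drop out of the ratio.
A: Δ: 0! 10! 4! / 15! → 1/15015; sum: t=0:+1/87091200 = 1/87091200; 3j²(5 2 7; 5 2 -7) = Δ·Π!·Σ² = 1/15  (sign +1)
B: Δ: 0! 10! 4! / 15! → 1/15015; sum: t=0:+1/483840 = 1/483840; 3j²(5 2 7; 3 -1 -2) = Δ·Π!·Σ² = 6/1001  (sign -1)
I_A²/I_B² = (1/15)/(6/1001) = 1001/90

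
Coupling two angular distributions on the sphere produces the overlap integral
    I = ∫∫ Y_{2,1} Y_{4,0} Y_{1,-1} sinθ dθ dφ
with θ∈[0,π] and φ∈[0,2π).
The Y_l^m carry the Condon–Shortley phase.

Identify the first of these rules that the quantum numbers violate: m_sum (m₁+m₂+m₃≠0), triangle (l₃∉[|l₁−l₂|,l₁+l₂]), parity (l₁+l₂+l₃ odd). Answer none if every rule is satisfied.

Σmᵢ = 0  ✓
l₃∈[|l₁−l₂|,l₁+l₂]=[2,6], have l₃=1  ✗
Σlᵢ = 7 ⇒ odd

triangle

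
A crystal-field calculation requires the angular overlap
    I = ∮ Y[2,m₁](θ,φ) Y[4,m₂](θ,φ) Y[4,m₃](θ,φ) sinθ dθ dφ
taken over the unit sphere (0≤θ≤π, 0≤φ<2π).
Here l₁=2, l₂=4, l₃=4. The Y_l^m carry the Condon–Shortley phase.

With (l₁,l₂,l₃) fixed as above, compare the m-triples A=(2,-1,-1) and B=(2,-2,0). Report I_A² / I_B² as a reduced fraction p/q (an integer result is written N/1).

10/9

Same 2,4,4: normalisation and zero-m 3j drop out of the ratio.
A: Δ: 2! 2! 6! / 11! → 1/13860; sum: t=0:+1/144 = 1/144; 3j²(2 4 4; 2 -1 -1) = Δ·Π!·Σ² = 10/231  (sign -1)
B: Δ: 2! 2! 6! / 11! → 1/13860; sum: t=0:+1/192 = 1/192; 3j²(2 4 4; 2 -2 0) = Δ·Π!·Σ² = 3/77  (sign +1)
I_A²/I_B² = (10/231)/(3/77) = 10/9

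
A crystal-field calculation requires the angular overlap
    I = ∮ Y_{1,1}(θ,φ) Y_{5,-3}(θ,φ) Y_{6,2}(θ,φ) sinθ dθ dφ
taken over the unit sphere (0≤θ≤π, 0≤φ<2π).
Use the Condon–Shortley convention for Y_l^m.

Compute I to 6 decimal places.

m-sum 0 ✓  L=12 even ✓  4≤6≤6 ✓
Π(2lᵢ+1) = 3×11×13 = 429
triangle coeff Δ(1,5,6) = 1/858
Σ_t [0,0]: t=0:+1/14400 = 1/14400
(3j)²=6/143 [(1 5 6; 0 0 0)], sign=+1
Σ_t [0,0]: t=0:+1/161280 = 1/161280
(3j)²=1/143 [(1 5 6; 1 -3 2)], sign=+1
⇒ 4πI² = 18/143
I = (+1)√(18/143/(4π)) = 0.10008369

0.100084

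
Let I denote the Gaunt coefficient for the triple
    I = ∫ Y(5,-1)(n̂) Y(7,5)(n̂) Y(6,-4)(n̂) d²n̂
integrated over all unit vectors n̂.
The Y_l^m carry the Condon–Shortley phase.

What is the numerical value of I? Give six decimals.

0.109766

m-sum 0 ✓  L=18 even ✓  2≤6≤12 ✓
Π(2lᵢ+1) = 11×15×13 = 2145
triangle coeff Δ(5,7,6) = 1/174594420
Σ_t [1,5]: t=1:−1/4147200 t=2:+1/207360 t=3:−1/82944 t=4:+1/207360 t=5:−1/4147200 = -1/345600
(3j)²=420/46189 [(5 7 6; 0 0 0)], sign=-1
Σ_t [4,6]: t=4:+1/7741440 t=5:−1/3628800 t=6:+1/24883200 = -37/348364800
(3j)²=1369/176358 [(5 7 6; -1 5 -4)], sign=-1
⇒ 4πI² = 205350/1356277
I = (+1)√(205350/1356277/(4π)) = 0.10976610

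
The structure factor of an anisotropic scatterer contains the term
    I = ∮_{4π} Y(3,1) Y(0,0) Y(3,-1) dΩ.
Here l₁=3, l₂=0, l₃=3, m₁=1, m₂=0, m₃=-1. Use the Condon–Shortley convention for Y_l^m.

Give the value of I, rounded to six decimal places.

Checks pass: Σm=0; 6 even; l₃=3∈[3,3].
(2·3+1)(2·0+1)(2·3+1) = 49
Δ: 0! 6! 0! / 7! → 1/7
sum: t=0:+1/36 = 1/36
3j²(3 0 3; 0 0 0) = Δ·Π!·Σ² = 1/7  (sign -1)
sum: t=0:+1/48 = 1/48
3j²(3 0 3; 1 0 -1) = Δ·Π!·Σ² = 1/7  (sign +1)
combine: 4πI² = 49·1/7·1/7 = 1/1
take √, sign -1: I = -0.28209479

-0.282095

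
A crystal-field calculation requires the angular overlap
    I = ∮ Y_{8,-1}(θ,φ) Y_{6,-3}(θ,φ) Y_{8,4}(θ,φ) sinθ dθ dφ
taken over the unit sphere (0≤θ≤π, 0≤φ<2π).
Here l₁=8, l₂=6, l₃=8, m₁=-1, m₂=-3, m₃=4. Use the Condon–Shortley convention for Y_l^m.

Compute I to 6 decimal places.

-0.114988

Rules hold: Σm=0, L=22 even, 2≤8≤14.
N = 17·13·17 = 3757
Δ = 6!·10!·6!/23! = 1/13742520792
Racah Σ t=0..6: t=0:+1/41803776000 t=1:−1/435456000 t=2:+1/39813120 t=3:−1/18662400 t=4:+1/39813120 t=5:−1/435456000 t=6:+1/41803776000 = -11/1393459200
⇒ 3j(8 6 8; 0 0 0)² = 600/96577, sgn -1
Racah Σ t=0..3: t=0:+1/9405849600 t=1:−1/464486400 t=2:+1/174182400 t=3:−1/447897600 = 11/7524679680
⇒ 3j(8 6 8; -1 -3 4)² = 1375/193154, sgn +1
4πI² = N·(3j₀)²·(3jₘ)² = 412500/2482597
I = -1·√(0.166157/4π) = -0.11498837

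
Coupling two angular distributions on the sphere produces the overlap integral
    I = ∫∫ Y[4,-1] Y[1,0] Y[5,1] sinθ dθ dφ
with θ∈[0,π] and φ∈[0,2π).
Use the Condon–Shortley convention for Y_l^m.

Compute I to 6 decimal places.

-0.240571

m-sum 0 ✓  L=10 even ✓  3≤5≤5 ✓
Π(2lᵢ+1) = 9×3×11 = 297
triangle coeff Δ(4,1,5) = 1/495
Σ_t [0,0]: t=0:+1/576 = 1/576
(3j)²=5/99 [(4 1 5; 0 0 0)], sign=-1
Σ_t [0,0]: t=0:+1/720 = 1/720
(3j)²=8/165 [(4 1 5; -1 0 1)], sign=+1
⇒ 4πI² = 8/11
I = (-1)√(8/11/(4π)) = -0.24057125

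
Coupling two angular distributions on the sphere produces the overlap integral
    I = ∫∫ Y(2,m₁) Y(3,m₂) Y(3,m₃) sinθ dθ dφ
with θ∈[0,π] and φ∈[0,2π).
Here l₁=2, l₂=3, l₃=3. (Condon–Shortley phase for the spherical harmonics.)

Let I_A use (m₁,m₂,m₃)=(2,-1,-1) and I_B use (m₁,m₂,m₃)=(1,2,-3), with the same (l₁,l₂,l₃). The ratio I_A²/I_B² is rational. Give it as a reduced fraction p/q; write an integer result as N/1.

24/25

Shared (l₁,l₂,l₃)=(2,3,3): N and (l;000)² cancel in I_A²/I_B².
A: Δ = 2!·2!·4!/9! = 1/3780; Racah Σ t=0..0: t=0:+1/16 = 1/16; ⇒ 3j(2 3 3; 2 -1 -1)² = 2/35, sgn +1
B: Δ = 2!·2!·4!/9! = 1/3780; Racah Σ t=1..1: t=1:−1/48 = -1/48; ⇒ 3j(2 3 3; 1 2 -3)² = 5/84, sgn -1
I_A²/I_B² = (2/35)/(5/84) = 24/25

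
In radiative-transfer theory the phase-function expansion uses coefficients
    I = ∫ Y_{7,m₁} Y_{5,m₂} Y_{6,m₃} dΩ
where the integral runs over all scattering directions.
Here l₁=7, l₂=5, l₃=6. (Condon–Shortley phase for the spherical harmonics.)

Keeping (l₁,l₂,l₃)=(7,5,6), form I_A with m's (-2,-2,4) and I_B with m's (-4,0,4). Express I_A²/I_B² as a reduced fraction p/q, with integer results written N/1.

l's match ⇒ only the (l;m) 3-j factors differ between A and B.
A: triangle coeff Δ(7,5,6) = 1/174594420; Σ_t [1,3]: t=1:−1/19353600 t=2:+1/1451520 t=3:−1/1244160 = -29/174182400; (3j)²=841/554268 [(7 5 6; -2 -2 4)], sign=-1
B: triangle coeff Δ(7,5,6) = 1/174594420; Σ_t [3,5]: t=3:−1/5806080 t=4:+1/1451520 t=5:−1/4147200 = 1/3628800; (3j)²=320/29393 [(7 5 6; -4 0 4)], sign=+1
I_A²/I_B² = (841/554268)/(320/29393) = 5887/42240

5887/42240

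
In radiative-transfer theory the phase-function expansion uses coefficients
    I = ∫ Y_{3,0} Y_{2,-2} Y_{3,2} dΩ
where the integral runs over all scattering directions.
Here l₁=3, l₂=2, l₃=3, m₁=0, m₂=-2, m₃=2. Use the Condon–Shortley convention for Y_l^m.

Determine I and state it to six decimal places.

-0.188063

Rules hold: Σm=0, L=8 even, 1≤3≤5.
N = 7·5·7 = 245
Δ = 2!·4!·2!/9! = 1/3780
Racah Σ t=0..2: t=0:+1/24 t=1:−1/4 t=2:+1/24 = -1/6
⇒ 3j(3 2 3; 0 0 0)² = 4/105, sgn +1
Racah Σ t=0..0: t=0:+1/24 = 1/24
⇒ 3j(3 2 3; 0 -2 2)² = 1/21, sgn -1
4πI² = N·(3j₀)²·(3jₘ)² = 4/9
I = -1·√(0.444444/4π) = -0.18806319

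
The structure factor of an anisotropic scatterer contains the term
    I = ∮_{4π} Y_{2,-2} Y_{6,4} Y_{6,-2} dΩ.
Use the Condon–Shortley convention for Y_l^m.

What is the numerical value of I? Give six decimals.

m-sum 0 ✓  L=14 even ✓  4≤6≤8 ✓
Π(2lᵢ+1) = 5×13×13 = 845
triangle coeff Δ(2,6,6) = 1/90090
Σ_t [0,2]: t=0:+1/69120 t=1:−1/14400 t=2:+1/69120 = -7/172800
(3j)²=14/715 [(2 6 6; 0 0 0)], sign=-1
Σ_t [2,2]: t=2:+1/322560 = 1/322560
(3j)²=18/1001 [(2 6 6; -2 4 -2)], sign=+1
⇒ 4πI² = 36/121
I = (-1)√(36/121/(4π)) = -0.15386989

-0.153870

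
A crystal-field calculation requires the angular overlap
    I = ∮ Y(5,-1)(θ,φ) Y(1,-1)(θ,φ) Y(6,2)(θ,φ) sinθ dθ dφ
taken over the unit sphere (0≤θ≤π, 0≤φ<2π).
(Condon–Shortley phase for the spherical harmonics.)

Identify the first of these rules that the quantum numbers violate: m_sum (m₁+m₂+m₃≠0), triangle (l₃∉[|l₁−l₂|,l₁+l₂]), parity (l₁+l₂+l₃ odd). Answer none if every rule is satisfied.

none

azimuthal sum: -1 − 1 + 2 = 0  ✓
4 ≤ 6 ≤ 6 (triangle on l)  ✓
L = 5 + 1 + 6 = 12 (even)  ✓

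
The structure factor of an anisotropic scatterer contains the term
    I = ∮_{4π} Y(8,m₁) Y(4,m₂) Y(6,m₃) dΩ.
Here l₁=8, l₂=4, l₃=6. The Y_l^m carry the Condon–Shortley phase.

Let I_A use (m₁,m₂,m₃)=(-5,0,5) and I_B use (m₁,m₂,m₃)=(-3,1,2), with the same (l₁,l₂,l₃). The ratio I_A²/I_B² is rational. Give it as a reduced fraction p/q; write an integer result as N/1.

Same 8,4,6: normalisation and zero-m 3j drop out of the ratio.
A: Δ: 6! 10! 2! / 19! → 1/23279256; sum: t=3:−1/130636800 t=4:+1/34836480 = 11/522547200; 3j²(8 4 6; -5 0 5) = Δ·Π!·Σ² = 1331/81396  (sign -1)
B: Δ: 6! 10! 2! / 19! → 1/23279256; sum: t=3:−1/5806080 t=4:+1/1451520 t=5:−1/4147200 = 1/3628800; 3j²(8 4 6; -3 1 2) = Δ·Π!·Σ² = 320/29393  (sign +1)
I_A²/I_B² = (1331/81396)/(320/29393) = 17303/11520

17303/11520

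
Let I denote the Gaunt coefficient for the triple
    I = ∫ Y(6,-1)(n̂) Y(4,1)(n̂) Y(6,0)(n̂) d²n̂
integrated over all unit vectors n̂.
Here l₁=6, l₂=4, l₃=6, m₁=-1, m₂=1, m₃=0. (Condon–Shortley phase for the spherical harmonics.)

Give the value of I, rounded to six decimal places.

-0.043721

m-sum 0 ✓  L=16 even ✓  2≤6≤10 ✓
Π(2lᵢ+1) = 13×9×13 = 1521
triangle coeff Δ(6,4,6) = 1/15315300
Σ_t [0,4]: t=0:+1/829440 t=1:−1/25920 t=2:+1/9216 t=3:−1/25920 t=4:+1/829440 = 7/207360
(3j)²=28/2431 [(6 4 6; 0 0 0)], sign=+1
Σ_t [1,4]: t=1:−1/207360 t=2:+1/17280 t=3:−1/13824 t=4:+1/103680 = -1/103680
(3j)²=10/7293 [(6 4 6; -1 1 0)], sign=-1
⇒ 4πI² = 840/34969
I = (-1)√(840/34969/(4π)) = -0.04372130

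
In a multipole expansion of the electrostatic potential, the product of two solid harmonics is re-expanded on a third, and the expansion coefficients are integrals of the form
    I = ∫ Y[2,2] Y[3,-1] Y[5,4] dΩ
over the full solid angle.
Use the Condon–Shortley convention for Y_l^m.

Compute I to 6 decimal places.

0.000000

Σmᵢ = 5 ≠ 0, so the φ-integral vanishes; I = 0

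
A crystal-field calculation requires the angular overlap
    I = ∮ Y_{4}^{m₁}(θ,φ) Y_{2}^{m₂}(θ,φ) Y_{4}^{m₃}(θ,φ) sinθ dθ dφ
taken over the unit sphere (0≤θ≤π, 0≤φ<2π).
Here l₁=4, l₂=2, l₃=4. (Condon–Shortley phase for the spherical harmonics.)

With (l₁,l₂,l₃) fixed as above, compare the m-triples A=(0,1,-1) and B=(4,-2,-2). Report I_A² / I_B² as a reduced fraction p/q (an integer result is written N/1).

Shared (l₁,l₂,l₃)=(4,2,4): N and (l;000)² cancel in I_A²/I_B².
A: Δ = 2!·6!·2!/11! = 1/13860; Racah Σ t=1..2: t=1:−1/72 t=2:+1/96 = -1/288; ⇒ 3j(4 2 4; 0 1 -1)² = 1/462, sgn +1
B: Δ = 2!·6!·2!/11! = 1/13860; Racah Σ t=0..0: t=0:+1/2880 = 1/2880; ⇒ 3j(4 2 4; 4 -2 -2)² = 2/165, sgn +1
I_A²/I_B² = (1/462)/(2/165) = 5/28

5/28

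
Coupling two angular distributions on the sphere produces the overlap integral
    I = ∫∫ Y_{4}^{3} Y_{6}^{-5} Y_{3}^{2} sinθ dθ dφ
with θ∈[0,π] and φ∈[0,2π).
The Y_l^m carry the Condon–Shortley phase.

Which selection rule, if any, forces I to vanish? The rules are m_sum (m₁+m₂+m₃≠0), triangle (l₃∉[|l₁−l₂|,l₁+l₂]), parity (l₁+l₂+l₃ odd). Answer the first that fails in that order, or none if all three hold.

parity

Σmᵢ = 0  ✓
l₃∈[|l₁−l₂|,l₁+l₂]=[2,10], have l₃=3  ✓
Σlᵢ = 13 ⇒ odd  ✗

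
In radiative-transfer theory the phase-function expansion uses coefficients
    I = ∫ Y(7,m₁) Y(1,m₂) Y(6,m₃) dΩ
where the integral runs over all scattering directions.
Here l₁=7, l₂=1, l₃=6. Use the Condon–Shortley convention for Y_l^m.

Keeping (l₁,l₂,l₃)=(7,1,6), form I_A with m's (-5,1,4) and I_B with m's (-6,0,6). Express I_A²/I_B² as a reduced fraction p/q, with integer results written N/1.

Shared (l₁,l₂,l₃)=(7,1,6): N and (l;000)² cancel in I_A²/I_B².
A: Δ = 2!·12!·0!/15! = 1/1365; Racah Σ t=2..2: t=2:+1/14515200 = 1/14515200; ⇒ 3j(7 1 6; -5 1 4)² = 22/455, sgn +1
B: Δ = 2!·12!·0!/15! = 1/1365; Racah Σ t=1..1: t=1:−1/479001600 = -1/479001600; ⇒ 3j(7 1 6; -6 0 6)² = 1/105, sgn -1
I_A²/I_B² = (22/455)/(1/105) = 66/13

66/13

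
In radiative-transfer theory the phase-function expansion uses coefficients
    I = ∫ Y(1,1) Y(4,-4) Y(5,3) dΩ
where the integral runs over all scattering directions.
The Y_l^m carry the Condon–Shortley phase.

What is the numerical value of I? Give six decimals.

m-sum 0 ✓  L=10 even ✓  3≤5≤5 ✓
Π(2lᵢ+1) = 3×9×11 = 297
triangle coeff Δ(1,4,5) = 1/495
Σ_t [0,0]: t=0:+1/576 = 1/576
(3j)²=5/99 [(1 4 5; 0 0 0)], sign=-1
Σ_t [0,0]: t=0:+1/80640 = 1/80640
(3j)²=1/495 [(1 4 5; 1 -4 3)], sign=+1
⇒ 4πI² = 1/33
I = (-1)√(1/33/(4π)) = -0.04910640

-0.049106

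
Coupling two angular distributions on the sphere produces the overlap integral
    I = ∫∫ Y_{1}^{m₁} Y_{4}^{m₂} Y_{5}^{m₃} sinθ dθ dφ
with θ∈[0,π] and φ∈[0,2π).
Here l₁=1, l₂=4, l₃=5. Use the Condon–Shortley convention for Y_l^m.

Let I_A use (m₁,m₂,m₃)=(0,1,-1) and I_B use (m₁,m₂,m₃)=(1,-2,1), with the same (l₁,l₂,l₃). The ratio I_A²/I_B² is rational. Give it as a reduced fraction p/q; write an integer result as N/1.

Shared (l₁,l₂,l₃)=(1,4,5): N and (l;000)² cancel in I_A²/I_B².
A: Δ = 0!·2!·8!/11! = 1/495; Racah Σ t=0..0: t=0:+1/720 = 1/720; ⇒ 3j(1 4 5; 0 1 -1)² = 8/165, sgn +1
B: Δ = 0!·2!·8!/11! = 1/495; Racah Σ t=0..0: t=0:+1/2880 = 1/2880; ⇒ 3j(1 4 5; 1 -2 1)² = 2/165, sgn +1
I_A²/I_B² = (8/165)/(2/165) = 4/1

4/1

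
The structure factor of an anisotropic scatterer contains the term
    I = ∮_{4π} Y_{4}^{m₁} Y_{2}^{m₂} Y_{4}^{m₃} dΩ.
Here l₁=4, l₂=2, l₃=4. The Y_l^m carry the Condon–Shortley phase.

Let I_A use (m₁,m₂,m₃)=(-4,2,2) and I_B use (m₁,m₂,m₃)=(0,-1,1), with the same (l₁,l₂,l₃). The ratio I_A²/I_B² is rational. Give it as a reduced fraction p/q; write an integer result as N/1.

l's match ⇒ only the (l;m) 3-j factors differ between A and B.
A: triangle coeff Δ(4,2,4) = 1/13860; Σ_t [2,2]: t=2:+1/2880 = 1/2880; (3j)²=2/165 [(4 2 4; -4 2 2)], sign=+1
B: triangle coeff Δ(4,2,4) = 1/13860; Σ_t [0,1]: t=0:+1/96 t=1:−1/72 = -1/288; (3j)²=1/462 [(4 2 4; 0 -1 1)], sign=+1
I_A²/I_B² = (2/165)/(1/462) = 28/5

28/5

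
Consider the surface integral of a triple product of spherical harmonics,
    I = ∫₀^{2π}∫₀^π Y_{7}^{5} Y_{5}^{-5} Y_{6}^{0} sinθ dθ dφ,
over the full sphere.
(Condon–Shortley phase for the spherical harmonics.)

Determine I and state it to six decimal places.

-0.160857

Rules hold: Σm=0, L=18 even, 2≤6≤12.
N = 15·11·13 = 2145
Δ = 6!·8!·4!/19! = 1/174594420
Racah Σ t=1..5: t=1:−1/4147200 t=2:+1/207360 t=3:−1/82944 t=4:+1/207360 t=5:−1/4147200 = -1/345600
⇒ 3j(7 5 6; 0 0 0)² = 420/46189, sgn -1
Racah Σ t=0..0: t=0:+1/24883200 = 1/24883200
⇒ 3j(7 5 6; 5 -5 0)² = 70/4199, sgn +1
4πI² = N·(3j₀)²·(3jₘ)² = 441000/1356277
I = -1·√(0.325155/4π) = -0.16085707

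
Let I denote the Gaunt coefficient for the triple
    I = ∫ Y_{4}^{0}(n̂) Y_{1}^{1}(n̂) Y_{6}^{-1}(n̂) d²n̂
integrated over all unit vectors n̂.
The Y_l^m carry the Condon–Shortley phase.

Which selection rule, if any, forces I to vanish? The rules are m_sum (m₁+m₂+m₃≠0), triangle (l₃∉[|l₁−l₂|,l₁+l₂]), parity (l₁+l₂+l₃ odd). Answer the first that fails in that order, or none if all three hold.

Σmᵢ = 0  ✓
l₃∈[|l₁−l₂|,l₁+l₂]=[3,5], have l₃=6  ✗
Σlᵢ = 11 ⇒ odd

triangle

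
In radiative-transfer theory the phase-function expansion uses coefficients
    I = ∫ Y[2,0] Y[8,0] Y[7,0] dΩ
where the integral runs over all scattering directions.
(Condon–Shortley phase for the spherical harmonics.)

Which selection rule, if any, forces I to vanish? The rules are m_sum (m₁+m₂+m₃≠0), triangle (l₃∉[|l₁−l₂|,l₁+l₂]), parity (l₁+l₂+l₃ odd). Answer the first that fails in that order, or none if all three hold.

azimuthal sum: 0 + 0 + 0 = 0  ✓
6 ≤ 7 ≤ 10 (triangle on l)  ✓
L = 2 + 8 + 7 = 17 (odd)  ✗

parity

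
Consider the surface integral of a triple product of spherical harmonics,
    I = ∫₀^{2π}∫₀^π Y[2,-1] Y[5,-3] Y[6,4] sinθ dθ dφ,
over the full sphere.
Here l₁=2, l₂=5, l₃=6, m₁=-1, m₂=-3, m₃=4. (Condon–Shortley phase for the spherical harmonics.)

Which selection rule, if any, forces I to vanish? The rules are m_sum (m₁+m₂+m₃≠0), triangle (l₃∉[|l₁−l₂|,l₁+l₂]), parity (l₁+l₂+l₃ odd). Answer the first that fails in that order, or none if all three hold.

azimuthal sum: -1 − 3 + 4 = 0  ✓
3 ≤ 6 ≤ 7 (triangle on l)  ✓
L = 2 + 5 + 6 = 13 (odd)  ✗

parity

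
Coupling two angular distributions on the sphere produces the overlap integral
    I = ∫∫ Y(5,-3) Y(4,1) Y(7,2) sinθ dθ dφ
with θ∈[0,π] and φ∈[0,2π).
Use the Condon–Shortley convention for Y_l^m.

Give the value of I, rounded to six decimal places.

Checks pass: Σm=0; 16 even; l₃=7∈[1,9].
(2·5+1)(2·4+1)(2·7+1) = 1485
Δ: 2! 8! 6! / 17! → 1/6126120
sum: t=0:+1/69120 t=1:−1/20736 t=2:+1/69120 = -1/51840
3j²(5 4 7; 0 0 0) = Δ·Π!·Σ² = 280/21879  (sign +1)
sum: t=0:+1/9676800 t=1:−1/241920 t=2:+1/103680 = 163/29030400
3j²(5 4 7; -3 1 2) = Δ·Π!·Σ² = 26569/2042040  (sign -1)
combine: 4πI² = 1485·280/21879·26569/2042040 = 132845/537251
take √, sign -1: I = -0.14027461

-0.140275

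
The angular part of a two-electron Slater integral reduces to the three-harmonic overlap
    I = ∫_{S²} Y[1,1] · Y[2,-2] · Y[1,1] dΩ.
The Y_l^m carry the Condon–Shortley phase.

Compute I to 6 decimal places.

m-sum 0 ✓  L=4 even ✓  1≤1≤3 ✓
Π(2lᵢ+1) = 3×5×3 = 45
triangle coeff Δ(1,2,1) = 1/30
Σ_t [1,1]: t=1:−1/1 = -1/1
(3j)²=2/15 [(1 2 1; 0 0 0)], sign=+1
Σ_t [0,0]: t=0:+1/4 = 1/4
(3j)²=1/5 [(1 2 1; 1 -2 1)], sign=+1
⇒ 4πI² = 6/5
I = (+1)√(6/5/(4π)) = 0.30901936

0.309019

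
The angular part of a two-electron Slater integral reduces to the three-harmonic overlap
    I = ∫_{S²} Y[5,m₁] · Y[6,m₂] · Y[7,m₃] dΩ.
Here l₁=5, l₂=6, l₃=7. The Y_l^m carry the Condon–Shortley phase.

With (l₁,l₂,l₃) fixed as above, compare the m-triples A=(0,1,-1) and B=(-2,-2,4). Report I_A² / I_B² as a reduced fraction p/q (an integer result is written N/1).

28900/56133

Shared (l₁,l₂,l₃)=(5,6,7): N and (l;000)² cancel in I_A²/I_B².
A: Δ = 4!·6!·8!/19! = 1/174594420; Racah Σ t=0..4: t=0:+1/14515200 t=1:−1/414720 t=2:+1/103680 t=3:−1/165888 t=4:+1/2073600 = 17/9676800; ⇒ 3j(5 6 7; 0 1 -1)² = 85/19019, sgn +1
B: Δ = 4!·6!·8!/19! = 1/174594420; Racah Σ t=1..4: t=1:−1/3110400 t=2:+1/691200 t=3:−1/1451520 t=4:+1/34836480 = 1/2150400; ⇒ 3j(5 6 7; -2 -2 4)² = 729/83980, sgn -1
I_A²/I_B² = (85/19019)/(729/83980) = 28900/56133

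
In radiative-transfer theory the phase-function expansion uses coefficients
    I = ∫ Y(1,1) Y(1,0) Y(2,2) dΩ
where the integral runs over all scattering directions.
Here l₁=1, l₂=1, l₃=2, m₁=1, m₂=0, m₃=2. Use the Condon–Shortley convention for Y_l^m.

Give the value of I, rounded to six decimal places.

1 + 0 + 2 = 3 ≠ 0: azimuthal integral kills it; I = 0

0.000000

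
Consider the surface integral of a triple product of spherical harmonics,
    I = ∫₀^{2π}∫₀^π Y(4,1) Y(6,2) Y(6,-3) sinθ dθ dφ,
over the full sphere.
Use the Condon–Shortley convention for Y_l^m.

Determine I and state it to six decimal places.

Checks pass: Σm=0; 16 even; l₃=6∈[2,10].
(2·4+1)(2·6+1)(2·6+1) = 1521
Δ: 4! 4! 8! / 17! → 1/15315300
sum: t=0:+1/829440 t=1:−1/25920 t=2:+1/9216 t=3:−1/25920 t=4:+1/829440 = 7/207360
3j²(4 6 6; 0 0 0) = Δ·Π!·Σ² = 28/2431  (sign +1)
sum: t=0:+1/5806080 t=1:−1/120960 t=2:+1/34560 t=3:−1/103680 = 13/1161216
3j²(4 6 6; 1 2 -3) = Δ·Π!·Σ² = 65/5236  (sign -1)
combine: 4πI² = 1521·28/2431·65/5236 = 7605/34969
take √, sign -1: I = -0.13155370

-0.131554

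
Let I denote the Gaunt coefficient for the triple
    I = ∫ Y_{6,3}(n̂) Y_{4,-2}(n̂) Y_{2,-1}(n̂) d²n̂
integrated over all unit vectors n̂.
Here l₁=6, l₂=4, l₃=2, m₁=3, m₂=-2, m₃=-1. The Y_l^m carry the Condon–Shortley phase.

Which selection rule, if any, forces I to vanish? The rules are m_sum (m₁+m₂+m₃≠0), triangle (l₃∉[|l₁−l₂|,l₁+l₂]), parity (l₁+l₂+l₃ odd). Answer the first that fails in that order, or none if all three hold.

none

m₁+m₂+m₃ = 3 − 2 − 1 = 0  ✓
triangle: |6−4|=2 ≤ l₃=2 ≤ 6+4=10  ✓
parity: l₁+l₂+l₃ = 12 is even  ✓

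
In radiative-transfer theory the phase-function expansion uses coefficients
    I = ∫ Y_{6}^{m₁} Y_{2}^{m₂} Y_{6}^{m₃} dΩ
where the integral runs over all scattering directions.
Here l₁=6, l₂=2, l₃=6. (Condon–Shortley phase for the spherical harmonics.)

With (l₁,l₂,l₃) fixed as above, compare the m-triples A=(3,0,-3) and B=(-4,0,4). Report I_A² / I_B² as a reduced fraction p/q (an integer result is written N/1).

l's match ⇒ only the (l;m) 3-j factors differ between A and B.
A: triangle coeff Δ(6,2,6) = 1/90090; Σ_t [0,2]: t=0:+1/120960 t=1:−1/80640 t=2:+1/1451520 = -1/290304; (3j)²=5/2002 [(6 2 6; 3 0 -3)], sign=+1
B: triangle coeff Δ(6,2,6) = 1/90090; Σ_t [0,2]: t=0:+1/14515200 t=1:−1/362880 t=2:+1/322560 = 1/2419200; (3j)²=2/5005 [(6 2 6; -4 0 4)], sign=+1
I_A²/I_B² = (5/2002)/(2/5005) = 25/4

25/4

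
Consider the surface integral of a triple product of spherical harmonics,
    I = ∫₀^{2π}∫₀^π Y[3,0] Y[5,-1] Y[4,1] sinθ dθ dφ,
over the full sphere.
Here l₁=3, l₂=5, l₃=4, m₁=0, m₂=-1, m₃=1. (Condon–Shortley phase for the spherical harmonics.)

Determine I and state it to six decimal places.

Rules hold: Σm=0, L=12 even, 2≤4≤8.
N = 7·11·9 = 693
Δ = 4!·2!·6!/13! = 1/180180
Racah Σ t=1..3: t=1:−1/576 t=2:+1/144 t=3:−1/576 = 1/288
⇒ 3j(3 5 4; 0 0 0)² = 20/1001, sgn +1
Racah Σ t=1..3: t=1:−1/432 t=2:+1/192 t=3:−1/1440 = 19/8640
⇒ 3j(3 5 4; 0 -1 1)² = 361/30030, sgn -1
4πI² = N·(3j₀)²·(3jₘ)² = 2166/13013
I = -1·√(0.166449/4π) = -0.11508947

-0.115089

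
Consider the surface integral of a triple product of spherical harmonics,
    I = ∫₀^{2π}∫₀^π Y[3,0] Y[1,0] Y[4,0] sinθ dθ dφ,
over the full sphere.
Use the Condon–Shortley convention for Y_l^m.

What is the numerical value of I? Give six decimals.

0.246233

Rules hold: Σm=0, L=8 even, 2≤4≤4.
N = 7·3·9 = 189
Δ = 0!·6!·2!/9! = 1/252
Racah Σ t=0..0: t=0:+1/36 = 1/36
⇒ 3j(3 1 4; 0 0 0)² = 4/63, sgn +1
(m-triple is (0,0,0) — same symbol as above.)
4πI² = N·(3j₀)²·(3jₘ)² = 16/21
I = +1·√(0.761905/4π) = 0.24623252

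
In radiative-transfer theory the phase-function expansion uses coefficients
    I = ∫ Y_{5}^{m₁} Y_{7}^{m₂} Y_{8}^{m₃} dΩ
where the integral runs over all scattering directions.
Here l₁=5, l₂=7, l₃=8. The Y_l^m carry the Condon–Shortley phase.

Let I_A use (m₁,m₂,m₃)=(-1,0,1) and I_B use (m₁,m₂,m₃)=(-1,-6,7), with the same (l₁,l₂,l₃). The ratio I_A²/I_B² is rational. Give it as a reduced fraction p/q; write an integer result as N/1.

31740/143143

Shared (l₁,l₂,l₃)=(5,7,8): N and (l;000)² cancel in I_A²/I_B².
A: Δ = 4!·6!·10!/21! = 1/814773960; Racah Σ t=0..4: t=0:+1/522547200 t=1:−1/12441600 t=2:+1/2764800 t=3:−1/3732480 t=4:+1/34836480 = 23/522547200; ⇒ 3j(5 7 8; -1 0 1)² = 529/277134, sgn -1
B: Δ = 4!·6!·10!/21! = 1/814773960; Racah Σ t=0..1: t=0:+1/6270566400 t=1:−1/2612736000 = -1/4478976000; ⇒ 3j(5 7 8; -1 -6 7)² = 1001/116280, sgn +1
I_A²/I_B² = (529/277134)/(1001/116280) = 31740/143143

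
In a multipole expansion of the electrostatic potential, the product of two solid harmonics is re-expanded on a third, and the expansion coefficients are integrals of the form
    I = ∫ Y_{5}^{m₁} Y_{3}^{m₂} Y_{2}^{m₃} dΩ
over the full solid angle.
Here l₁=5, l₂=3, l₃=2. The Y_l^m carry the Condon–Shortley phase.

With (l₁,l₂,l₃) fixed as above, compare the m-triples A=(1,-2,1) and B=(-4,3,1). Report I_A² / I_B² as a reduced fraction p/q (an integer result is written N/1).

Shared (l₁,l₂,l₃)=(5,3,2): N and (l;000)² cancel in I_A²/I_B².
A: Δ = 6!·4!·0!/11! = 1/2310; Racah Σ t=1..1: t=1:−1/720 = -1/720; ⇒ 3j(5 3 2; 1 -2 1)² = 4/385, sgn +1
B: Δ = 6!·4!·0!/11! = 1/2310; Racah Σ t=6..6: t=6:+1/4320 = 1/4320; ⇒ 3j(5 3 2; -4 3 1)² = 2/55, sgn -1
I_A²/I_B² = (4/385)/(2/55) = 2/7

2/7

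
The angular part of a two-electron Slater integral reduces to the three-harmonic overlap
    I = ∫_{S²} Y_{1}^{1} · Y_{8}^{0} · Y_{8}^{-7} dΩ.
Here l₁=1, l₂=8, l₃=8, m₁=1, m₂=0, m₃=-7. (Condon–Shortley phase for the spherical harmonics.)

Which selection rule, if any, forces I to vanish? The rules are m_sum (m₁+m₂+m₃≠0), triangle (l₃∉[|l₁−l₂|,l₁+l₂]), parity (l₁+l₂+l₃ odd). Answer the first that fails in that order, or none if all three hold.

azimuthal sum: 1 + 0 − 7 = -6  ✗
7 ≤ 8 ≤ 9 (triangle on l)
L = 1 + 8 + 8 = 17 (odd)

m_sum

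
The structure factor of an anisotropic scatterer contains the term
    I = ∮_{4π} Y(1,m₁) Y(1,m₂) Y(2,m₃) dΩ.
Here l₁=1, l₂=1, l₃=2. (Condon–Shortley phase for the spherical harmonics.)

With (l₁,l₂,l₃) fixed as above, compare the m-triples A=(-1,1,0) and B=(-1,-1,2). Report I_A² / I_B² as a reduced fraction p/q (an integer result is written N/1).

Same 1,1,2: normalisation and zero-m 3j drop out of the ratio.
A: Δ: 0! 2! 2! / 5! → 1/30; sum: t=0:+1/4 = 1/4; 3j²(1 1 2; -1 1 0) = Δ·Π!·Σ² = 1/30  (sign +1)
B: Δ: 0! 2! 2! / 5! → 1/30; sum: t=0:+1/4 = 1/4; 3j²(1 1 2; -1 -1 2) = Δ·Π!·Σ² = 1/5  (sign +1)
I_A²/I_B² = (1/30)/(1/5) = 1/6

1/6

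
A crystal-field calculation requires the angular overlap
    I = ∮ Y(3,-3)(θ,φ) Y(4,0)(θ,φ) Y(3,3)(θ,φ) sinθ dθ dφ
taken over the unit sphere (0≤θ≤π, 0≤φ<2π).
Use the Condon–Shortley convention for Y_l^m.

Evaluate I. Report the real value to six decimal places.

m-sum 0 ✓  L=10 even ✓  1≤3≤7 ✓
Π(2lᵢ+1) = 7×9×7 = 441
triangle coeff Δ(3,4,3) = 1/34650
Σ_t [1,3]: t=1:−1/72 t=2:+1/16 t=3:−1/72 = 5/144
(3j)²=2/77 [(3 4 3; 0 0 0)], sign=-1
Σ_t [4,4]: t=4:+1/1152 = 1/1152
(3j)²=1/154 [(3 4 3; -3 0 3)], sign=+1
⇒ 4πI² = 9/121
I = (-1)√(9/121/(4π)) = -0.07693494

-0.076935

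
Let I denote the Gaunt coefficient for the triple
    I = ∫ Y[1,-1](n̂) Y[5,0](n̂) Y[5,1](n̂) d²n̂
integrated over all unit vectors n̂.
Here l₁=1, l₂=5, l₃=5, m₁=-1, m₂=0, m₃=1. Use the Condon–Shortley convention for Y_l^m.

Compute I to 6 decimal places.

Σlᵢ=11 odd — θ-integrand is odd under cosθ→−cosθ; I=0

0.000000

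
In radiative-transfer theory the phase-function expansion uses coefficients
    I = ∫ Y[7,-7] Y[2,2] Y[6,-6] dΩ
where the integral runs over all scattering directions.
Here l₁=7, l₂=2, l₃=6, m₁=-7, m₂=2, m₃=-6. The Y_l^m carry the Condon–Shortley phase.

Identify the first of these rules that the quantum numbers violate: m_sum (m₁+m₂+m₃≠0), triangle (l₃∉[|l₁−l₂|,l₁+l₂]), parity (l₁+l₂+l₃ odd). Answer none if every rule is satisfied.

m_sum

Σmᵢ = -11  ✗
l₃∈[|l₁−l₂|,l₁+l₂]=[5,9], have l₃=6
Σlᵢ = 15 ⇒ odd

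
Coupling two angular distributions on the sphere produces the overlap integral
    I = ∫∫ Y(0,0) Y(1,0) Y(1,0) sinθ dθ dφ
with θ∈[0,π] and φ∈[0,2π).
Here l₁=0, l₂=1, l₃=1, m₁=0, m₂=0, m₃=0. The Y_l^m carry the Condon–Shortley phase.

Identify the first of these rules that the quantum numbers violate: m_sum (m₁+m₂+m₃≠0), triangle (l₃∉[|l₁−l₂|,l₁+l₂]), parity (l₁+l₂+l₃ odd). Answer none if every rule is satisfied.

azimuthal sum: 0 + 0 + 0 = 0  ✓
1 ≤ 1 ≤ 1 (triangle on l)  ✓
L = 0 + 1 + 1 = 2 (even)  ✓

none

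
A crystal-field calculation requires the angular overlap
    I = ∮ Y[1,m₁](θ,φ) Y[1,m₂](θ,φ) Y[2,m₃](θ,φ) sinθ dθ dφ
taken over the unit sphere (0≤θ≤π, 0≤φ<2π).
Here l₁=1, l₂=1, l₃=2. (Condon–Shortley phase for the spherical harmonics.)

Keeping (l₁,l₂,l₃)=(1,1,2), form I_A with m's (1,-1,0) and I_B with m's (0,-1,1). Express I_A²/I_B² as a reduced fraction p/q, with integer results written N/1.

1/3

l's match ⇒ only the (l;m) 3-j factors differ between A and B.
A: triangle coeff Δ(1,1,2) = 1/30; Σ_t [0,0]: t=0:+1/4 = 1/4; (3j)²=1/30 [(1 1 2; 1 -1 0)], sign=+1
B: triangle coeff Δ(1,1,2) = 1/30; Σ_t [0,0]: t=0:+1/2 = 1/2; (3j)²=1/10 [(1 1 2; 0 -1 1)], sign=-1
I_A²/I_B² = (1/30)/(1/10) = 1/3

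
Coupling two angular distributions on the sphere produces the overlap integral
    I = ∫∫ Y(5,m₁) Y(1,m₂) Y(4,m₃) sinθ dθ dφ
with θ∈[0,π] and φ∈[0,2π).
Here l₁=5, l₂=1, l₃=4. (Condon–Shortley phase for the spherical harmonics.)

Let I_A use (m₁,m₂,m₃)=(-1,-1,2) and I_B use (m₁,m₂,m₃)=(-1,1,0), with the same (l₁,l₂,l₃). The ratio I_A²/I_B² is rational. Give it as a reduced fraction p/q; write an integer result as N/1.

l's match ⇒ only the (l;m) 3-j factors differ between A and B.
A: triangle coeff Δ(5,1,4) = 1/495; Σ_t [0,0]: t=0:+1/2880 = 1/2880; (3j)²=2/165 [(5 1 4; -1 -1 2)], sign=+1
B: triangle coeff Δ(5,1,4) = 1/495; Σ_t [2,2]: t=2:+1/1152 = 1/1152; (3j)²=1/33 [(5 1 4; -1 1 0)], sign=+1
I_A²/I_B² = (2/165)/(1/33) = 2/5

2/5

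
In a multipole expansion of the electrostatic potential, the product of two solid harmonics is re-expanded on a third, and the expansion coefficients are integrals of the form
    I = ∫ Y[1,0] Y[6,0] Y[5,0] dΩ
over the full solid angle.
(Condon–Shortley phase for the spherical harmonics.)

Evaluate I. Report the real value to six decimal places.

Checks pass: Σm=0; 12 even; l₃=5∈[5,7].
(2·1+1)(2·6+1)(2·5+1) = 429
Δ: 2! 0! 10! / 13! → 1/858
sum: t=1:−1/14400 = -1/14400
3j²(1 6 5; 0 0 0) = Δ·Π!·Σ² = 6/143  (sign +1)
(m-triple is (0,0,0) — same symbol as above.)
combine: 4πI² = 429·6/143·6/143 = 108/143
take √, sign +1: I = 0.24515397

0.245154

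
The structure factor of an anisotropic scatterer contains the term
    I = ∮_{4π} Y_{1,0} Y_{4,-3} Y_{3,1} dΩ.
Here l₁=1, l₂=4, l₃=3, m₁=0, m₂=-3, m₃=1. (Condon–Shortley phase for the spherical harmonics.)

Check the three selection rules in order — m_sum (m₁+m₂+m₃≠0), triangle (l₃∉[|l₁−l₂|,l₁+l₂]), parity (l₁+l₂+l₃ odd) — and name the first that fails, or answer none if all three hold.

m_sum

Σmᵢ = -2  ✗
l₃∈[|l₁−l₂|,l₁+l₂]=[3,5], have l₃=3
Σlᵢ = 8 ⇒ even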